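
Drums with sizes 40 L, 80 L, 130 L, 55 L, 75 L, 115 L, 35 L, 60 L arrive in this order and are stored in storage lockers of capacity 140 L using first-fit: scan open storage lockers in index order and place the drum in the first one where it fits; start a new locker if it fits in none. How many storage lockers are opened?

5

  40 → locker 1 (new)  [load 40/140]
  80 → locker 1  [load 120/140]
  130 → locker 2 (new)  [load 130/140]
  55 → locker 3 (new)  [load 55/140]
  75 → locker 3  [load 130/140]
  115 → locker 4 (new)  [load 115/140]
  35 → locker 5 (new)  [load 35/140]
  60 → locker 5  [load 95/140]
5 storage lockers opened.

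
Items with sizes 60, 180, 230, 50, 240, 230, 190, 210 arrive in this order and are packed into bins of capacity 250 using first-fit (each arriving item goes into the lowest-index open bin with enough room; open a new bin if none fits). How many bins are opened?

6

  60 → bin 1 (new)  [load 60/250]
  180 → bin 1  [load 240/250]
  230 → bin 2 (new)  [load 230/250]
  50 → bin 3 (new)  [load 50/250]
  240 → bin 4 (new)  [load 240/250]
  230 → bin 5 (new)  [load 230/250]
  190 → bin 3  [load 240/250]
  210 → bin 6 (new)  [load 210/250]
6 bins opened.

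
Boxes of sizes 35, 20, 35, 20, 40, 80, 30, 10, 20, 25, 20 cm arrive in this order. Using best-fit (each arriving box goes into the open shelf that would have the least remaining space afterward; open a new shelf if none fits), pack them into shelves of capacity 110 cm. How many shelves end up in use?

4

  35 → shelf 1 (new)  [load 35/110]
  20 → shelf 1  [load 55/110]
  35 → shelf 1  [load 90/110]
  20 → shelf 1  [load 110/110]
  40 → shelf 2 (new)  [load 40/110]
  80 → shelf 3 (new)  [load 80/110]
  30 → shelf 3  [load 110/110]
  10 → shelf 2  [load 50/110]
  20 → shelf 2  [load 70/110]
  25 → shelf 2  [load 95/110]
  20 → shelf 4 (new)  [load 20/110]
4 shelves opened.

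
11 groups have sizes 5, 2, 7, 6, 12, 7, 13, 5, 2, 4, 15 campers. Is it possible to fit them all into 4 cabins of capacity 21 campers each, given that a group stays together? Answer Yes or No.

A valid assignment using 4 cabins:
  cabin 1: 15 + 6 = 21
  cabin 2: 13 + 7 = 20
  cabin 3: 12 + 7 + 2 = 21
  cabin 4: 5 + 5 + 4 + 2 = 16
Every load is within 21 campers, so 4 cabins suffice.

Yes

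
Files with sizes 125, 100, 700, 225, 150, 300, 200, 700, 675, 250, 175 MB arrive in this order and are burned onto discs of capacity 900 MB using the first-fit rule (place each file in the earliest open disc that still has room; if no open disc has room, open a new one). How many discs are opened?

5

  125 → disc 1 (new)  [load 125/900]
  100 → disc 1  [load 225/900]
  700 → disc 2 (new)  [load 700/900]
  225 → disc 1  [load 450/900]
  150 → disc 1  [load 600/900]
  300 → disc 1  [load 900/900]
  200 → disc 2  [load 900/900]
  700 → disc 3 (new)  [load 700/900]
  675 → disc 4 (new)  [load 675/900]
  250 → disc 5 (new)  [load 250/900]
  175 → disc 3  [load 875/900]
5 discs opened.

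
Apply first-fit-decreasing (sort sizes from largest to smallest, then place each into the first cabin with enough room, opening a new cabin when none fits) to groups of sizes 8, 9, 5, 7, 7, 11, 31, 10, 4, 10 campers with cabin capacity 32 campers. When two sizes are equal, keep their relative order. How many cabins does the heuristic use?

Sorted descending: 31, 11, 10, 10, 9, 8, 7, 7, 5, 4.
  31 → cabin 1 (new)  [load 31/32]
  11 → cabin 2 (new)  [load 11/32]
  10 → cabin 2  [load 21/32]
  10 → cabin 2  [load 31/32]
  9 → cabin 3 (new)  [load 9/32]
  8 → cabin 3  [load 17/32]
  7 → cabin 3  [load 24/32]
  7 → cabin 3  [load 31/32]
  5 → cabin 4 (new)  [load 5/32]
  4 → cabin 4  [load 9/32]
4 cabins opened.

4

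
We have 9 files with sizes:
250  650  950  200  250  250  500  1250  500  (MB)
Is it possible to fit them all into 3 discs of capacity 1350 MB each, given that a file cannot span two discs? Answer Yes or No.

No

Total = 4800 MB; ⌈4800/1350⌉ = 4.
At least 4 discs are required, but only 3 are allowed.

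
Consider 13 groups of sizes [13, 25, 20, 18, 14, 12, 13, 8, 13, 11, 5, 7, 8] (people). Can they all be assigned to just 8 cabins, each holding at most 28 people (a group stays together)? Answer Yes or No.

Yes

A valid assignment using 7 cabins:
  cabin 1: 25 = 25
  cabin 2: 20 + 8 = 28
  cabin 3: 18 + 8 = 26
  cabin 4: 14 + 13 = 27
  cabin 5: 13 + 13 = 26
  cabin 6: 12 + 11 + 5 = 28
  cabin 7: 7 = 7
That uses only 7 ≤ 8, so 8 cabins are enough.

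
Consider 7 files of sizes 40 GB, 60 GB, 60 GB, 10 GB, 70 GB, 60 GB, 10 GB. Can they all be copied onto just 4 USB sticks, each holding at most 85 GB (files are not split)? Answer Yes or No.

Total = 310 GB; ⌈310/85⌉ = 4.
The bound of 4 does not rule out 4, but exhaustive search shows no assignment into 4 USB sticks of capacity 85 GB exists — the minimum is 5.

No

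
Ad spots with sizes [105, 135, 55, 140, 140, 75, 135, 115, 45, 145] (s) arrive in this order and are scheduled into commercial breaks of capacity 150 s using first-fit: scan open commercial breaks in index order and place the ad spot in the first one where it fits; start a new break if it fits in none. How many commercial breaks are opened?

  105 → break 1 (new)  [load 105/150]
  135 → break 2 (new)  [load 135/150]
  55 → break 3 (new)  [load 55/150]
  140 → break 4 (new)  [load 140/150]
  140 → break 5 (new)  [load 140/150]
  75 → break 3  [load 130/150]
  135 → break 6 (new)  [load 135/150]
  115 → break 7 (new)  [load 115/150]
  45 → break 1  [load 150/150]
  145 → break 8 (new)  [load 145/150]
8 commercial breaks opened.

8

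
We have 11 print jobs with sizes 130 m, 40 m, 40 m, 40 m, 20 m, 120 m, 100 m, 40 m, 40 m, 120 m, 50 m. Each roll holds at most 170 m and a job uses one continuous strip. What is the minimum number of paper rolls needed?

Total = 130 + 120 + 120 + 100 + 50 + 40 + 40 + 40 + 40 + 40 + 20 = 740 m.
Lower bound: ⌈740/170⌉ = 5 paper rolls.
A packing using 5 paper rolls:
  roll 1: 130 + 40 = 170
  roll 2: 120 + 50 = 170
  roll 3: 120 + 40 = 160
  roll 4: 100 + 40 + 20 = 160
  roll 5: 40 + 40 = 80
This matches the lower bound, so 5 is optimal.

5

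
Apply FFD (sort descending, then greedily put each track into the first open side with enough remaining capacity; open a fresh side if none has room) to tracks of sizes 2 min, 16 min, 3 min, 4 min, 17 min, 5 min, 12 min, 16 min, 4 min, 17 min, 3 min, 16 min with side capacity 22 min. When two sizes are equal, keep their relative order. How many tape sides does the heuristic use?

Sorted descending: 17, 17, 16, 16, 16, 12, 5, 4, 4, 3, 3, 2.
  17 → side 1 (new)  [load 17/22]
  17 → side 2 (new)  [load 17/22]
  16 → side 3 (new)  [load 16/22]
  16 → side 4 (new)  [load 16/22]
  16 → side 5 (new)  [load 16/22]
  12 → side 6 (new)  [load 12/22]
  5 → side 1  [load 22/22]
  4 → side 2  [load 21/22]
  4 → side 3  [load 20/22]
  3 → side 4  [load 19/22]
  3 → side 4  [load 22/22]
  2 → side 3  [load 22/22]
6 tape sides opened.

6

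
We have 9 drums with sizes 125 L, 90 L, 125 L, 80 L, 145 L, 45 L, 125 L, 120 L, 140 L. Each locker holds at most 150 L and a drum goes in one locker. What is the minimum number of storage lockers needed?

Total = 145 + 140 + 125 + 125 + 125 + 120 + 90 + 80 + 45 = 995 L.
Lower bound: ⌈995/150⌉ = 7 storage lockers.
Also, 8 drums each exceed 75 L, and no two of those can share a locker, so at least 8 storage lockers are needed.
A packing using 8 storage lockers:
  locker 1: 145 = 145
  locker 2: 140 = 140
  locker 3: 125 = 125
  locker 4: 125 = 125
  locker 5: 125 = 125
  locker 6: 120 = 120
  locker 7: 90 + 45 = 135
  locker 8: 80 = 80
This matches the lower bound, so 8 is optimal.

8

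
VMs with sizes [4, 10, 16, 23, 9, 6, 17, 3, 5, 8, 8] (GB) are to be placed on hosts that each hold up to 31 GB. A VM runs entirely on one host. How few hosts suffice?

Total = 23 + 17 + 16 + 10 + 9 + 8 + 8 + 6 + 5 + 4 + 3 = 109 GB.
Lower bound: ⌈109/31⌉ = 4 hosts.
A packing using 4 hosts:
  host 1: 23 + 8 = 31
  host 2: 17 + 10 + 4 = 31
  host 3: 16 + 9 + 6 = 31
  host 4: 8 + 5 + 3 = 16
This matches the lower bound, so 4 is optimal.

4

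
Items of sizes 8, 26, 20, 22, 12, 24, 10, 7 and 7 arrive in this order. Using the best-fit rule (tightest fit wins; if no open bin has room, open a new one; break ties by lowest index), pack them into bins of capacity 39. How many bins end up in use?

4

  8 → bin 1 (new)  [load 8/39]
  26 → bin 1  [load 34/39]
  20 → bin 2 (new)  [load 20/39]
  22 → bin 3 (new)  [load 22/39]
  12 → bin 3  [load 34/39]
  24 → bin 4 (new)  [load 24/39]
  10 → bin 4  [load 34/39]
  7 → bin 2  [load 27/39]
  7 → bin 2  [load 34/39]
4 bins opened.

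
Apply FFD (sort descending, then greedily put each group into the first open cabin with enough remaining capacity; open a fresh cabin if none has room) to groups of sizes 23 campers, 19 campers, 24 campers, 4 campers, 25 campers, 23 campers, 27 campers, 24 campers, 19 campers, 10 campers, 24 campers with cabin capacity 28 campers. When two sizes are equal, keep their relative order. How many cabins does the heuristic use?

Sorted descending: 27, 25, 24, 24, 24, 23, 23, 19, 19, 10, 4.
  27 → cabin 1 (new)  [load 27/28]
  25 → cabin 2 (new)  [load 25/28]
  24 → cabin 3 (new)  [load 24/28]
  24 → cabin 4 (new)  [load 24/28]
  24 → cabin 5 (new)  [load 24/28]
  23 → cabin 6 (new)  [load 23/28]
  23 → cabin 7 (new)  [load 23/28]
  19 → cabin 8 (new)  [load 19/28]
  19 → cabin 9 (new)  [load 19/28]
  10 → cabin 10 (new)  [load 10/28]
  4 → cabin 3  [load 28/28]
10 cabins opened.

10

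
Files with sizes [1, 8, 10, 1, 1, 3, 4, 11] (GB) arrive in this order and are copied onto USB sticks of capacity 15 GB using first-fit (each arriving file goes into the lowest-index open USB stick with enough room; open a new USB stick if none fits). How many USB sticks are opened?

3

  1 → USB stick 1 (new)  [load 1/15]
  8 → USB stick 1  [load 9/15]
  10 → USB stick 2 (new)  [load 10/15]
  1 → USB stick 1  [load 10/15]
  1 → USB stick 1  [load 11/15]
  3 → USB stick 1  [load 14/15]
  4 → USB stick 2  [load 14/15]
  11 → USB stick 3 (new)  [load 11/15]
3 USB sticks opened.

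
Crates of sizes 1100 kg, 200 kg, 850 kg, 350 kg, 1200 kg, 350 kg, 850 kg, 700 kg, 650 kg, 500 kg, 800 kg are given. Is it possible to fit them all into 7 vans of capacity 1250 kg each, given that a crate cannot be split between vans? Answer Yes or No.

A valid assignment using 7 vans:
  van 1: 1200 = 1200
  van 2: 1100 = 1100
  van 3: 850 + 350 = 1200
  van 4: 850 + 350 = 1200
  van 5: 800 + 200 = 1000
  van 6: 700 + 500 = 1200
  van 7: 650 = 650
Every load is within 1250 kg, so 7 vans suffice.

Yes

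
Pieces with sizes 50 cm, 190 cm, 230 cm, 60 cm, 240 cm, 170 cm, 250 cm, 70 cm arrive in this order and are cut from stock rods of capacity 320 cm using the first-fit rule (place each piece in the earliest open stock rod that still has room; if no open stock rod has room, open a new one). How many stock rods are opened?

  50 → stock rod 1 (new)  [load 50/320]
  190 → stock rod 1  [load 240/320]
  230 → stock rod 2 (new)  [load 230/320]
  60 → stock rod 1  [load 300/320]
  240 → stock rod 3 (new)  [load 240/320]
  170 → stock rod 4 (new)  [load 170/320]
  250 → stock rod 5 (new)  [load 250/320]
  70 → stock rod 2  [load 300/320]
5 stock rods opened.

5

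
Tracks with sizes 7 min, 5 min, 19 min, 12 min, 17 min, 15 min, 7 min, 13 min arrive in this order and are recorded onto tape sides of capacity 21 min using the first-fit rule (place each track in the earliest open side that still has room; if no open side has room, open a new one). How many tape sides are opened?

6

  7 → side 1 (new)  [load 7/21]
  5 → side 1  [load 12/21]
  19 → side 2 (new)  [load 19/21]
  12 → side 3 (new)  [load 12/21]
  17 → side 4 (new)  [load 17/21]
  15 → side 5 (new)  [load 15/21]
  7 → side 1  [load 19/21]
  13 → side 6 (new)  [load 13/21]
6 tape sides opened.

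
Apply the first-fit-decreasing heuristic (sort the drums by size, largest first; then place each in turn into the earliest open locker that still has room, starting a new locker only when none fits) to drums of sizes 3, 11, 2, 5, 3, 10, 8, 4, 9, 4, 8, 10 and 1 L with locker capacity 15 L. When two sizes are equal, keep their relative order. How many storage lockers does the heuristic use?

Sorted descending: 11, 10, 10, 9, 8, 8, 5, 4, 4, 3, 3, 2, 1.
  11 → locker 1 (new)  [load 11/15]
  10 → locker 2 (new)  [load 10/15]
  10 → locker 3 (new)  [load 10/15]
  9 → locker 4 (new)  [load 9/15]
  8 → locker 5 (new)  [load 8/15]
  8 → locker 6 (new)  [load 8/15]
  5 → locker 2  [load 15/15]
  4 → locker 1  [load 15/15]
  4 → locker 3  [load 14/15]
  3 → locker 4  [load 12/15]
  3 → locker 4  [load 15/15]
  2 → locker 5  [load 10/15]
  1 → locker 3  [load 15/15]
6 storage lockers opened.

6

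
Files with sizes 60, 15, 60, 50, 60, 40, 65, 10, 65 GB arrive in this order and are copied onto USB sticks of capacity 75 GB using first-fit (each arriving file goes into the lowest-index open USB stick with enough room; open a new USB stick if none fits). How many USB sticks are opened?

  60 → USB stick 1 (new)  [load 60/75]
  15 → USB stick 1  [load 75/75]
  60 → USB stick 2 (new)  [load 60/75]
  50 → USB stick 3 (new)  [load 50/75]
  60 → USB stick 4 (new)  [load 60/75]
  40 → USB stick 5 (new)  [load 40/75]
  65 → USB stick 6 (new)  [load 65/75]
  10 → USB stick 2  [load 70/75]
  65 → USB stick 7 (new)  [load 65/75]
7 USB sticks opened.

7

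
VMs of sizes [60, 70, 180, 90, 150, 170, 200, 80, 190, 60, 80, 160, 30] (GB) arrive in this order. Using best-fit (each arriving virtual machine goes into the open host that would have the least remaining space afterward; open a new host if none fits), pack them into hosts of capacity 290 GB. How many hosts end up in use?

6

  60 → host 1 (new)  [load 60/290]
  70 → host 1  [load 130/290]
  180 → host 2 (new)  [load 180/290]
  90 → host 2  [load 270/290]
  150 → host 1  [load 280/290]
  170 → host 3 (new)  [load 170/290]
  200 → host 4 (new)  [load 200/290]
  80 → host 4  [load 280/290]
  190 → host 5 (new)  [load 190/290]
  60 → host 5  [load 250/290]
  80 → host 3  [load 250/290]
  160 → host 6 (new)  [load 160/290]
  30 → host 3  [load 280/290]
6 hosts opened.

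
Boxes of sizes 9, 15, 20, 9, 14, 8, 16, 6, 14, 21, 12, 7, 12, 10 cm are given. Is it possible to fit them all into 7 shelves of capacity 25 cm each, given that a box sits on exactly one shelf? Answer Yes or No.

No

Total = 173 cm; ⌈173/25⌉ = 7.
The bound of 7 does not rule out 7, but exhaustive search shows no assignment into 7 shelves of capacity 25 cm exists — the minimum is 8.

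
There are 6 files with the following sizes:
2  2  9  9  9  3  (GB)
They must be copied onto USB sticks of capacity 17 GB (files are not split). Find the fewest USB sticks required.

3

Total = 9 + 9 + 9 + 3 + 2 + 2 = 34 GB.
Lower bound: ⌈34/17⌉ = 2 USB sticks.
Also, 3 files each exceed 17/2 GB, and no two of those can share a USB stick, so at least 3 USB sticks are needed.
A packing using 3 USB sticks:
  USB stick 1: 9 + 3 + 2 + 2 = 16
  USB stick 2: 9 = 9
  USB stick 3: 9 = 9
This matches the lower bound, so 3 is optimal.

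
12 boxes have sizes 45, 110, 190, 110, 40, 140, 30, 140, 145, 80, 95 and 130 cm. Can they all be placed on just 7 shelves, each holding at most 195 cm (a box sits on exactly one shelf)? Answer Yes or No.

Total = 1255 cm; ⌈1255/195⌉ = 7.
The bound of 7 does not rule out 7, but exhaustive search shows no assignment into 7 shelves of capacity 195 cm exists — the minimum is 8.

No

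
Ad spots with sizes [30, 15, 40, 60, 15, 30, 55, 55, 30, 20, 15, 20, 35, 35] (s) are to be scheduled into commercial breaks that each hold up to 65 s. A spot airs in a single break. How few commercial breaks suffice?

Total = 60 + 55 + 55 + 40 + 35 + 35 + 30 + 30 + 30 + 20 + 20 + 15 + 15 + 15 = 455 s.
Lower bound: ⌈455/65⌉ = 7 commercial breaks.
A packing using 8 commercial breaks:
  break 1: 60 = 60
  break 2: 55 = 55
  break 3: 55 = 55
  break 4: 40 + 20 = 60
  break 5: 35 + 30 = 65
  break 6: 35 + 30 = 65
  break 7: 30 + 20 + 15 = 65
  break 8: 15 + 15 = 30
No arrangement into 7 commercial breaks stays within capacity, so 8 is optimal.

8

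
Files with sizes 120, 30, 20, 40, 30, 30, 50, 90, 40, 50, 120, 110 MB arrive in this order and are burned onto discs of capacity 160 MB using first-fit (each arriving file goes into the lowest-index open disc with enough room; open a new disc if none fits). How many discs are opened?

5

  120 → disc 1 (new)  [load 120/160]
  30 → disc 1  [load 150/160]
  20 → disc 2 (new)  [load 20/160]
  40 → disc 2  [load 60/160]
  30 → disc 2  [load 90/160]
  30 → disc 2  [load 120/160]
  50 → disc 3 (new)  [load 50/160]
  90 → disc 3  [load 140/160]
  40 → disc 2  [load 160/160]
  50 → disc 4 (new)  [load 50/160]
  120 → disc 5 (new)  [load 120/160]
  110 → disc 4  [load 160/160]
5 discs opened.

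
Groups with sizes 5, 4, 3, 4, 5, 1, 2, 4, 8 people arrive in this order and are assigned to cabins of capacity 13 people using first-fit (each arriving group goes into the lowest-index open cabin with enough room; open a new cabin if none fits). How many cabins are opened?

3

  5 → cabin 1 (new)  [load 5/13]
  4 → cabin 1  [load 9/13]
  3 → cabin 1  [load 12/13]
  4 → cabin 2 (new)  [load 4/13]
  5 → cabin 2  [load 9/13]
  1 → cabin 1  [load 13/13]
  2 → cabin 2  [load 11/13]
  4 → cabin 3 (new)  [load 4/13]
  8 → cabin 3  [load 12/13]
3 cabins opened.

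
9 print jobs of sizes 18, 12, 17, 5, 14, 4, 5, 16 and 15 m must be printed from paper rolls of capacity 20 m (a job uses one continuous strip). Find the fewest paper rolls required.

Total = 18 + 17 + 16 + 15 + 14 + 12 + 5 + 5 + 4 = 106 m.
Lower bound: ⌈106/20⌉ = 6 paper rolls.
A packing using 6 paper rolls:
  roll 1: 18 = 18
  roll 2: 17 = 17
  roll 3: 16 + 4 = 20
  roll 4: 15 + 5 = 20
  roll 5: 14 + 5 = 19
  roll 6: 12 = 12
This matches the lower bound, so 6 is optimal.

6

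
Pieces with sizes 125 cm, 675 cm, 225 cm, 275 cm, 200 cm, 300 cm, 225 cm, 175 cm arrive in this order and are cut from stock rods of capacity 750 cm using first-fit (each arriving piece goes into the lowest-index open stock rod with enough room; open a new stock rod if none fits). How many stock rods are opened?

4

  125 → stock rod 1 (new)  [load 125/750]
  675 → stock rod 2 (new)  [load 675/750]
  225 → stock rod 1  [load 350/750]
  275 → stock rod 1  [load 625/750]
  200 → stock rod 3 (new)  [load 200/750]
  300 → stock rod 3  [load 500/750]
  225 → stock rod 3  [load 725/750]
  175 → stock rod 4 (new)  [load 175/750]
4 stock rods opened.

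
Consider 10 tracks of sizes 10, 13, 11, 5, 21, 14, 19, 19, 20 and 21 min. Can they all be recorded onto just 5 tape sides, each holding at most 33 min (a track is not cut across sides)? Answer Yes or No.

A valid assignment using 5 tape sides:
  side 1: 21 + 11 = 32
  side 2: 21 + 10 = 31
  side 3: 20 + 13 = 33
  side 4: 19 + 14 = 33
  side 5: 19 + 5 = 24
Every load is within 33 min, so 5 tape sides suffice.

Yes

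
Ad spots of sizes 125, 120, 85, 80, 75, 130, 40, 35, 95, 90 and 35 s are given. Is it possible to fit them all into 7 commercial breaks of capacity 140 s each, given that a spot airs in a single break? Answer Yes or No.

Total = 910 s; ⌈910/140⌉ = 7.
8 ad spots each exceed half the capacity and cannot share a break, forcing at least 8 commercial breaks.
At least 8 commercial breaks are required, but only 7 are allowed.

No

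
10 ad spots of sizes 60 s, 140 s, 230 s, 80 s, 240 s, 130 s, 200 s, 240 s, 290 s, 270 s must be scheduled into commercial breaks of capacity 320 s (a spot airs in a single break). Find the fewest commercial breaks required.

Total = 290 + 270 + 240 + 240 + 230 + 200 + 140 + 130 + 80 + 60 = 1880 s.
Lower bound: ⌈1880/320⌉ = 6 commercial breaks.
A packing using 7 commercial breaks:
  break 1: 290 = 290
  break 2: 270 = 270
  break 3: 240 + 80 = 320
  break 4: 240 + 60 = 300
  break 5: 230 = 230
  break 6: 200 = 200
  break 7: 140 + 130 = 270
No arrangement into 6 commercial breaks stays within capacity, so 7 is optimal.

7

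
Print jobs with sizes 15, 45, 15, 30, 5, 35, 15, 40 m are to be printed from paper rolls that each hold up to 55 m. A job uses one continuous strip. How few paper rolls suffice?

4

Total = 45 + 40 + 35 + 30 + 15 + 15 + 15 + 5 = 200 m.
Lower bound: ⌈200/55⌉ = 4 paper rolls.
A packing using 4 paper rolls:
  roll 1: 45 + 5 = 50
  roll 2: 40 + 15 = 55
  roll 3: 35 + 15 = 50
  roll 4: 30 + 15 = 45
This matches the lower bound, so 4 is optimal.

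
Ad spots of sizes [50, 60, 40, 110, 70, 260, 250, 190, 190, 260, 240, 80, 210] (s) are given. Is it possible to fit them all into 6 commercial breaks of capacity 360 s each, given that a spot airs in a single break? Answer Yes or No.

No

Total = 2010 s; ⌈2010/360⌉ = 6.
7 ad spots each exceed half the capacity and cannot share a break, forcing at least 7 commercial breaks.
At least 7 commercial breaks are required, but only 6 are allowed.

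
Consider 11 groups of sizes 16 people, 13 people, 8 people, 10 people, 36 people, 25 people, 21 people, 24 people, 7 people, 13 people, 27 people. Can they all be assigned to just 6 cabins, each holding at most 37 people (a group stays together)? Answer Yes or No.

Yes

A valid assignment using 6 cabins:
  cabin 1: 36 = 36
  cabin 2: 27 + 10 = 37
  cabin 3: 25 + 8 = 33
  cabin 4: 24 + 13 = 37
  cabin 5: 21 + 16 = 37
  cabin 6: 13 + 7 = 20
Every load is within 37 people, so 6 cabins suffice.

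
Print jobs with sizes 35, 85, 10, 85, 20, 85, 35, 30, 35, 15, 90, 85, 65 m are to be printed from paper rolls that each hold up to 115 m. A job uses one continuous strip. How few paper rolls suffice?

Total = 90 + 85 + 85 + 85 + 85 + 65 + 35 + 35 + 35 + 30 + 20 + 15 + 10 = 675 m.
Lower bound: ⌈675/115⌉ = 6 paper rolls.
A packing using 7 paper rolls:
  roll 1: 90 + 20 = 110
  roll 2: 85 + 30 = 115
  roll 3: 85 + 15 + 10 = 110
  roll 4: 85 = 85
  roll 5: 85 = 85
  roll 6: 65 + 35 = 100
  roll 7: 35 + 35 = 70
No arrangement into 6 paper rolls stays within capacity, so 7 is optimal.

7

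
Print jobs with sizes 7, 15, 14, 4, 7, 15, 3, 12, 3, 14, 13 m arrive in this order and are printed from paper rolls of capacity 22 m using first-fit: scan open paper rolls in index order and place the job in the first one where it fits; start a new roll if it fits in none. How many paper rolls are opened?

  7 → roll 1 (new)  [load 7/22]
  15 → roll 1  [load 22/22]
  14 → roll 2 (new)  [load 14/22]
  4 → roll 2  [load 18/22]
  7 → roll 3 (new)  [load 7/22]
  15 → roll 3  [load 22/22]
  3 → roll 2  [load 21/22]
  12 → roll 4 (new)  [load 12/22]
  3 → roll 4  [load 15/22]
  14 → roll 5 (new)  [load 14/22]
  13 → roll 6 (new)  [load 13/22]
6 paper rolls opened.

6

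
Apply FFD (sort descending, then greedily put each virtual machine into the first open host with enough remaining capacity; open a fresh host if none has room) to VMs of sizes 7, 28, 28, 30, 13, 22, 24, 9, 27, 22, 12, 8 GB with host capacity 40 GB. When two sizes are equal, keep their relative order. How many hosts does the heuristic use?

7

Sorted descending: 30, 28, 28, 27, 24, 22, 22, 13, 12, 9, 8, 7.
  30 → host 1 (new)  [load 30/40]
  28 → host 2 (new)  [load 28/40]
  28 → host 3 (new)  [load 28/40]
  27 → host 4 (new)  [load 27/40]
  24 → host 5 (new)  [load 24/40]
  22 → host 6 (new)  [load 22/40]
  22 → host 7 (new)  [load 22/40]
  13 → host 4  [load 40/40]
  12 → host 2  [load 40/40]
  9 → host 1  [load 39/40]
  8 → host 3  [load 36/40]
  7 → host 5  [load 31/40]
7 hosts opened.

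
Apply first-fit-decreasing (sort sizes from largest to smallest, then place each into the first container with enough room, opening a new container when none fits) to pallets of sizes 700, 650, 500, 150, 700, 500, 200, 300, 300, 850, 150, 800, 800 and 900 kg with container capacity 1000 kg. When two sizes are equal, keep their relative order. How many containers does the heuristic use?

Sorted descending: 900, 850, 800, 800, 700, 700, 650, 500, 500, 300, 300, 200, 150, 150.
  900 → container 1 (new)  [load 900/1000]
  850 → container 2 (new)  [load 850/1000]
  800 → container 3 (new)  [load 800/1000]
  800 → container 4 (new)  [load 800/1000]
  700 → container 5 (new)  [load 700/1000]
  700 → container 6 (new)  [load 700/1000]
  650 → container 7 (new)  [load 650/1000]
  500 → container 8 (new)  [load 500/1000]
  500 → container 8  [load 1000/1000]
  300 → container 5  [load 1000/1000]
  300 → container 6  [load 1000/1000]
  200 → container 3  [load 1000/1000]
  150 → container 2  [load 1000/1000]
  150 → container 4  [load 950/1000]
8 containers opened.

8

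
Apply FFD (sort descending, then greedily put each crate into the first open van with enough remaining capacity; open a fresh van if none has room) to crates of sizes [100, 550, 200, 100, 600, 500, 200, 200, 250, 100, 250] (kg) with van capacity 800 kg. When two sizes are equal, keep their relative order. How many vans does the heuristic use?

Sorted descending: 600, 550, 500, 250, 250, 200, 200, 200, 100, 100, 100.
  600 → van 1 (new)  [load 600/800]
  550 → van 2 (new)  [load 550/800]
  500 → van 3 (new)  [load 500/800]
  250 → van 2  [load 800/800]
  250 → van 3  [load 750/800]
  200 → van 1  [load 800/800]
  200 → van 4 (new)  [load 200/800]
  200 → van 4  [load 400/800]
  100 → van 4  [load 500/800]
  100 → van 4  [load 600/800]
  100 → van 4  [load 700/800]
4 vans opened.

4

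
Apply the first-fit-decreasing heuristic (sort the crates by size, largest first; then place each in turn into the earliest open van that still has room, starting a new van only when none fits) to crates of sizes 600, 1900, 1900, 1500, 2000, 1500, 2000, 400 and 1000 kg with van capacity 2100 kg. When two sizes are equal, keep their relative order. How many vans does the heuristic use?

7

Sorted descending: 2000, 2000, 1900, 1900, 1500, 1500, 1000, 600, 400.
  2000 → van 1 (new)  [load 2000/2100]
  2000 → van 2 (new)  [load 2000/2100]
  1900 → van 3 (new)  [load 1900/2100]
  1900 → van 4 (new)  [load 1900/2100]
  1500 → van 5 (new)  [load 1500/2100]
  1500 → van 6 (new)  [load 1500/2100]
  1000 → van 7 (new)  [load 1000/2100]
  600 → van 5  [load 2100/2100]
  400 → van 6  [load 1900/2100]
7 vans opened.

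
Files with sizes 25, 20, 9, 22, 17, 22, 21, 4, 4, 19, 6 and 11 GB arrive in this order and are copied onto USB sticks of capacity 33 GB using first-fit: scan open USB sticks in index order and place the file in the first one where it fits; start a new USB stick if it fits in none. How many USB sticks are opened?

  25 → USB stick 1 (new)  [load 25/33]
  20 → USB stick 2 (new)  [load 20/33]
  9 → USB stick 2  [load 29/33]
  22 → USB stick 3 (new)  [load 22/33]
  17 → USB stick 4 (new)  [load 17/33]
  22 → USB stick 5 (new)  [load 22/33]
  21 → USB stick 6 (new)  [load 21/33]
  4 → USB stick 1  [load 29/33]
  4 → USB stick 1  [load 33/33]
  19 → USB stick 7 (new)  [load 19/33]
  6 → USB stick 3  [load 28/33]
  11 → USB stick 4  [load 28/33]
7 USB sticks opened.

7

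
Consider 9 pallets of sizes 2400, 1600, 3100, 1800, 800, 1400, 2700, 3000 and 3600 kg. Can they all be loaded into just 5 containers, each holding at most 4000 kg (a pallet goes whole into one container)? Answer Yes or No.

No

Total = 20400 kg; ⌈20400/4000⌉ = 6.
At least 6 containers are required, but only 5 are allowed.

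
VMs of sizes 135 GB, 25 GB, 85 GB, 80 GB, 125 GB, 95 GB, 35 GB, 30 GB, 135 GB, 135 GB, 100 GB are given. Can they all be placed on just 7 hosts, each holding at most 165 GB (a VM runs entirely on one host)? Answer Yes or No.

Yes

A valid assignment using 7 hosts:
  host 1: 135 + 30 = 165
  host 2: 135 + 25 = 160
  host 3: 135 = 135
  host 4: 125 + 35 = 160
  host 5: 100 = 100
  host 6: 95 = 95
  host 7: 85 + 80 = 165
Every load is within 165 GB, so 7 hosts suffice.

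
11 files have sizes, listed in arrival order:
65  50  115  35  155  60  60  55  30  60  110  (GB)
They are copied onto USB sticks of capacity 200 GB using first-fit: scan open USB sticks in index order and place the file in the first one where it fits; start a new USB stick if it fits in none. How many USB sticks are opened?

5

  65 → USB stick 1 (new)  [load 65/200]
  50 → USB stick 1  [load 115/200]
  115 → USB stick 2 (new)  [load 115/200]
  35 → USB stick 1  [load 150/200]
  155 → USB stick 3 (new)  [load 155/200]
  60 → USB stick 2  [load 175/200]
  60 → USB stick 4 (new)  [load 60/200]
  55 → USB stick 4  [load 115/200]
  30 → USB stick 1  [load 180/200]
  60 → USB stick 4  [load 175/200]
  110 → USB stick 5 (new)  [load 110/200]
5 USB sticks opened.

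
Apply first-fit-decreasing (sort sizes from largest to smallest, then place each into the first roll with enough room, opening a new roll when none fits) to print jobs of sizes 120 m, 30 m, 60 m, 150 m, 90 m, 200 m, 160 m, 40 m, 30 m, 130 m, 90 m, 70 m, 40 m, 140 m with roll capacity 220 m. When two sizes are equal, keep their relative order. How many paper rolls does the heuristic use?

7

Sorted descending: 200, 160, 150, 140, 130, 120, 90, 90, 70, 60, 40, 40, 30, 30.
  200 → roll 1 (new)  [load 200/220]
  160 → roll 2 (new)  [load 160/220]
  150 → roll 3 (new)  [load 150/220]
  140 → roll 4 (new)  [load 140/220]
  130 → roll 5 (new)  [load 130/220]
  120 → roll 6 (new)  [load 120/220]
  90 → roll 5  [load 220/220]
  90 → roll 6  [load 210/220]
  70 → roll 3  [load 220/220]
  60 → roll 2  [load 220/220]
  40 → roll 4  [load 180/220]
  40 → roll 4  [load 220/220]
  30 → roll 7 (new)  [load 30/220]
  30 → roll 7  [load 60/220]
7 paper rolls opened.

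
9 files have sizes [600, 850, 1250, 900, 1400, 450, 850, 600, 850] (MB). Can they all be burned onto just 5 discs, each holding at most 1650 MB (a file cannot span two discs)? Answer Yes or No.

No

Total = 7750 MB; ⌈7750/1650⌉ = 5.
6 files each exceed half the capacity and cannot share a disc, forcing at least 6 discs.
At least 6 discs are required, but only 5 are allowed.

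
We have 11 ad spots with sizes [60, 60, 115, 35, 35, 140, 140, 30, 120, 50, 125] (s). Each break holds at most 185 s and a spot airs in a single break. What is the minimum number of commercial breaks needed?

6

Total = 140 + 140 + 125 + 120 + 115 + 60 + 60 + 50 + 35 + 35 + 30 = 910 s.
Lower bound: ⌈910/185⌉ = 5 commercial breaks.
A packing using 6 commercial breaks:
  break 1: 140 + 35 = 175
  break 2: 140 + 35 = 175
  break 3: 125 + 60 = 185
  break 4: 120 + 60 = 180
  break 5: 115 + 50 = 165
  break 6: 30 = 30
No arrangement into 5 commercial breaks stays within capacity, so 6 is optimal.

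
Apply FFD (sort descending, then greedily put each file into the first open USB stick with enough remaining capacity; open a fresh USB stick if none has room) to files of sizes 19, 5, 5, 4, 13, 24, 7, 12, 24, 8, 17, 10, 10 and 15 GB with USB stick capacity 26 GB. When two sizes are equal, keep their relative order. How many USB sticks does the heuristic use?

Sorted descending: 24, 24, 19, 17, 15, 13, 12, 10, 10, 8, 7, 5, 5, 4.
  24 → USB stick 1 (new)  [load 24/26]
  24 → USB stick 2 (new)  [load 24/26]
  19 → USB stick 3 (new)  [load 19/26]
  17 → USB stick 4 (new)  [load 17/26]
  15 → USB stick 5 (new)  [load 15/26]
  13 → USB stick 6 (new)  [load 13/26]
  12 → USB stick 6  [load 25/26]
  10 → USB stick 5  [load 25/26]
  10 → USB stick 7 (new)  [load 10/26]
  8 → USB stick 4  [load 25/26]
  7 → USB stick 3  [load 26/26]
  5 → USB stick 7  [load 15/26]
  5 → USB stick 7  [load 20/26]
  4 → USB stick 7  [load 24/26]
7 USB sticks opened.

7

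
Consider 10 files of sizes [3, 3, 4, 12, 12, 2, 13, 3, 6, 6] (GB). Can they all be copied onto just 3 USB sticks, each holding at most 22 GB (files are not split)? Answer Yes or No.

A valid assignment using 3 USB sticks:
  USB stick 1: 13 + 6 + 3 = 22
  USB stick 2: 12 + 6 + 4 = 22
  USB stick 3: 12 + 3 + 3 + 2 = 20
Every load is within 22 GB, so 3 USB sticks suffice.

Yes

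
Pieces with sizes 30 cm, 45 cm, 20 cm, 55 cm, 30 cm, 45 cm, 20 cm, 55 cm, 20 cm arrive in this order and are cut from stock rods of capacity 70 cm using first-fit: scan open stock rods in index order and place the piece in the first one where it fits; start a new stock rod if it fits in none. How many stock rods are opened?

  30 → stock rod 1 (new)  [load 30/70]
  45 → stock rod 2 (new)  [load 45/70]
  20 → stock rod 1  [load 50/70]
  55 → stock rod 3 (new)  [load 55/70]
  30 → stock rod 4 (new)  [load 30/70]
  45 → stock rod 5 (new)  [load 45/70]
  20 → stock rod 1  [load 70/70]
  55 → stock rod 6 (new)  [load 55/70]
  20 → stock rod 2  [load 65/70]
6 stock rods opened.

6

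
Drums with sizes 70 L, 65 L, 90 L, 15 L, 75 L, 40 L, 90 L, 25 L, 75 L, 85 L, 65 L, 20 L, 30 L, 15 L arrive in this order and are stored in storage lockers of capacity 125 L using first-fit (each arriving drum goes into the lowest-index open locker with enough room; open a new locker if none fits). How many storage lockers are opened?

  70 → locker 1 (new)  [load 70/125]
  65 → locker 2 (new)  [load 65/125]
  90 → locker 3 (new)  [load 90/125]
  15 → locker 1  [load 85/125]
  75 → locker 4 (new)  [load 75/125]
  40 → locker 1  [load 125/125]
  90 → locker 5 (new)  [load 90/125]
  25 → locker 2  [load 90/125]
  75 → locker 6 (new)  [load 75/125]
  85 → locker 7 (new)  [load 85/125]
  65 → locker 8 (new)  [load 65/125]
  20 → locker 2  [load 110/125]
  30 → locker 3  [load 120/125]
  15 → locker 2  [load 125/125]
8 storage lockers opened.

8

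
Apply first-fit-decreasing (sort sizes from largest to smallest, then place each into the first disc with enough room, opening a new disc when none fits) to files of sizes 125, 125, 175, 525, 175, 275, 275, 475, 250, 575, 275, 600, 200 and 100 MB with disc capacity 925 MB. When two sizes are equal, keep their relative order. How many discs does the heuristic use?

Sorted descending: 600, 575, 525, 475, 275, 275, 275, 250, 200, 175, 175, 125, 125, 100.
  600 → disc 1 (new)  [load 600/925]
  575 → disc 2 (new)  [load 575/925]
  525 → disc 3 (new)  [load 525/925]
  475 → disc 4 (new)  [load 475/925]
  275 → disc 1  [load 875/925]
  275 → disc 2  [load 850/925]
  275 → disc 3  [load 800/925]
  250 → disc 4  [load 725/925]
  200 → disc 4  [load 925/925]
  175 → disc 5 (new)  [load 175/925]
  175 → disc 5  [load 350/925]
  125 → disc 3  [load 925/925]
  125 → disc 5  [load 475/925]
  100 → disc 5  [load 575/925]
5 discs opened.

5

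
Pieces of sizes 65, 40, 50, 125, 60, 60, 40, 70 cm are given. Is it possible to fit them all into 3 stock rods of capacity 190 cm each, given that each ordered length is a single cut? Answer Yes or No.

A valid assignment using 3 stock rods:
  stock rod 1: 125 + 65 = 190
  stock rod 2: 70 + 60 + 60 = 190
  stock rod 3: 50 + 40 + 40 = 130
Every load is within 190 cm, so 3 stock rods suffice.

Yes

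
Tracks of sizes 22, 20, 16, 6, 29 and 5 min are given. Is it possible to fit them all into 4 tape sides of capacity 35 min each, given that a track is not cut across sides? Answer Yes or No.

A valid assignment using 4 tape sides:
  side 1: 29 + 6 = 35
  side 2: 22 + 5 = 27
  side 3: 20 = 20
  side 4: 16 = 16
Every load is within 35 min, so 4 tape sides suffice.

Yes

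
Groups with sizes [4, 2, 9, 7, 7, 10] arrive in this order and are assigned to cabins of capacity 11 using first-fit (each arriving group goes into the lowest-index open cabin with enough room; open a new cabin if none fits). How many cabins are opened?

5

  4 → cabin 1 (new)  [load 4/11]
  2 → cabin 1  [load 6/11]
  9 → cabin 2 (new)  [load 9/11]
  7 → cabin 3 (new)  [load 7/11]
  7 → cabin 4 (new)  [load 7/11]
  10 → cabin 5 (new)  [load 10/11]
5 cabins opened.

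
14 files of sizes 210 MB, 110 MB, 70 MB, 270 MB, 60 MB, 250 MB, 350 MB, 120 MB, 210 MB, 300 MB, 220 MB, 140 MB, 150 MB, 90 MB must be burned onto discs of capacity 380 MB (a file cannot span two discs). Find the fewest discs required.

Total = 350 + 300 + 270 + 250 + 220 + 210 + 210 + 150 + 140 + 120 + 110 + 90 + 70 + 60 = 2550 MB.
Lower bound: ⌈2550/380⌉ = 7 discs.
A packing using 7 discs:
  disc 1: 350 = 350
  disc 2: 300 + 70 = 370
  disc 3: 270 + 110 = 380
  disc 4: 250 + 120 = 370
  disc 5: 220 + 150 = 370
  disc 6: 210 + 140 = 350
  disc 7: 210 + 90 + 60 = 360
This matches the lower bound, so 7 is optimal.

7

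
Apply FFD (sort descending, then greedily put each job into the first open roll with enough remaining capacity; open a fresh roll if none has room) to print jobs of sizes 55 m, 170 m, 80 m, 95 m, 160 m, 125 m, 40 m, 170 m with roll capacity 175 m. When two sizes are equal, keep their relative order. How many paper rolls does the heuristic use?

6

Sorted descending: 170, 170, 160, 125, 95, 80, 55, 40.
  170 → roll 1 (new)  [load 170/175]
  170 → roll 2 (new)  [load 170/175]
  160 → roll 3 (new)  [load 160/175]
  125 → roll 4 (new)  [load 125/175]
  95 → roll 5 (new)  [load 95/175]
  80 → roll 5  [load 175/175]
  55 → roll 6 (new)  [load 55/175]
  40 → roll 4  [load 165/175]
6 paper rolls opened.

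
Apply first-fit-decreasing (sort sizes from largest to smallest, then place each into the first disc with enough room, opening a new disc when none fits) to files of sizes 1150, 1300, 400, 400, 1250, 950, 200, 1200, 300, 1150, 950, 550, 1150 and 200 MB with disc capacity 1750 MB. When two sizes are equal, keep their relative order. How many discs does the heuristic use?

8

Sorted descending: 1300, 1250, 1200, 1150, 1150, 1150, 950, 950, 550, 400, 400, 300, 200, 200.
  1300 → disc 1 (new)  [load 1300/1750]
  1250 → disc 2 (new)  [load 1250/1750]
  1200 → disc 3 (new)  [load 1200/1750]
  1150 → disc 4 (new)  [load 1150/1750]
  1150 → disc 5 (new)  [load 1150/1750]
  1150 → disc 6 (new)  [load 1150/1750]
  950 → disc 7 (new)  [load 950/1750]
  950 → disc 8 (new)  [load 950/1750]
  550 → disc 3  [load 1750/1750]
  400 → disc 1  [load 1700/1750]
  400 → disc 2  [load 1650/1750]
  300 → disc 4  [load 1450/1750]
  200 → disc 4  [load 1650/1750]
  200 → disc 5  [load 1350/1750]
8 discs opened.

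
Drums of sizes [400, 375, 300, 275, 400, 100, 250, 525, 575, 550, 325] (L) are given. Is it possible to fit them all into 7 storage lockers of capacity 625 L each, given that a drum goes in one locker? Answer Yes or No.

No

Total = 4075 L; ⌈4075/625⌉ = 7.
The bound of 7 does not rule out 7, but exhaustive search shows no assignment into 7 storage lockers of capacity 625 L exists — the minimum is 8.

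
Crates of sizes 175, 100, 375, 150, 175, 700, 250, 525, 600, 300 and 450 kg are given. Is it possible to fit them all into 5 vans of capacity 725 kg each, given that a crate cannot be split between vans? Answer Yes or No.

No

Total = 3800 kg; ⌈3800/725⌉ = 6.
At least 6 vans are required, but only 5 are allowed.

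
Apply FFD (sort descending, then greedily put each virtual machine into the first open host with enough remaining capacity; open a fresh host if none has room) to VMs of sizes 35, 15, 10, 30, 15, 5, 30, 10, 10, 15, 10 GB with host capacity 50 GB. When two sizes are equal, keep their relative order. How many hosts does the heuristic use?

4

Sorted descending: 35, 30, 30, 15, 15, 15, 10, 10, 10, 10, 5.
  35 → host 1 (new)  [load 35/50]
  30 → host 2 (new)  [load 30/50]
  30 → host 3 (new)  [load 30/50]
  15 → host 1  [load 50/50]
  15 → host 2  [load 45/50]
  15 → host 3  [load 45/50]
  10 → host 4 (new)  [load 10/50]
  10 → host 4  [load 20/50]
  10 → host 4  [load 30/50]
  10 → host 4  [load 40/50]
  5 → host 2  [load 50/50]
4 hosts opened.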